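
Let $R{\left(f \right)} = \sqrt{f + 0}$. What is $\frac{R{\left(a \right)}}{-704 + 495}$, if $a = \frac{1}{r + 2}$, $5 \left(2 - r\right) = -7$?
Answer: $- \frac{\sqrt{15}}{1881} \approx -0.002059$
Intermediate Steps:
$r = \frac{17}{5}$ ($r = 2 - - \frac{7}{5} = 2 + \frac{7}{5} = \frac{17}{5} \approx 3.4$)
$a = \frac{5}{27}$ ($a = \frac{1}{\frac{17}{5} + 2} = \frac{1}{\frac{27}{5}} = \frac{5}{27} \approx 0.18519$)
$R{\left(f \right)} = \sqrt{f}$
$\frac{R{\left(a \right)}}{-704 + 495} = \frac{\sqrt{\frac{5}{27}}}{-704 + 495} = \frac{\frac{1}{9} \sqrt{15}}{-209} = - \frac{\frac{1}{9} \sqrt{15}}{209} = - \frac{\sqrt{15}}{1881}$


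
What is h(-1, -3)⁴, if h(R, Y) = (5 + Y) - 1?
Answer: 1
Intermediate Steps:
h(R, Y) = 4 + Y
h(-1, -3)⁴ = (4 - 3)⁴ = 1⁴ = 1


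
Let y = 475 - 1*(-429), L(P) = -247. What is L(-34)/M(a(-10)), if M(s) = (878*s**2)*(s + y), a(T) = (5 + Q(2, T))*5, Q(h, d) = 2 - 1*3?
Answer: -247/324508800 ≈ -7.6115e-7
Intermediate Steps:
Q(h, d) = -1 (Q(h, d) = 2 - 3 = -1)
y = 904 (y = 475 + 429 = 904)
a(T) = 20 (a(T) = (5 - 1)*5 = 4*5 = 20)
M(s) = 878*s**2*(904 + s) (M(s) = (878*s**2)*(s + 904) = (878*s**2)*(904 + s) = 878*s**2*(904 + s))
L(-34)/M(a(-10)) = -247*1/(351200*(904 + 20)) = -247/(878*400*924) = -247/324508800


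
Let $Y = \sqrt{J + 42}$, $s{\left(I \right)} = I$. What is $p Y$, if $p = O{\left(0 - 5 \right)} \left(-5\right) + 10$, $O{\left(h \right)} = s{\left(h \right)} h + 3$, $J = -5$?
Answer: $- 130 \sqrt{37} \approx -790.76$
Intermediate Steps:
$O{\left(h \right)} = 3 + h^{2}$ ($O{\left(h \right)} = h h + 3 = h^{2} + 3 = 3 + h^{2}$)
$Y = \sqrt{37}$ ($Y = \sqrt{-5 + 42} = \sqrt{37} \approx 6.0828$)
$p = -130$ ($p = \left(3 + \left(0 - 5\right)^{2}\right) \left(-5\right) + 10 = \left(3 + \left(-5\right)^{2}\right) \left(-5\right) + 10 = \left(3 + 25\right) \left(-5\right) + 10 = 28 \left(-5\right) + 10 = -140 + 10 = -130$)
$p Y = - 130 \sqrt{37}$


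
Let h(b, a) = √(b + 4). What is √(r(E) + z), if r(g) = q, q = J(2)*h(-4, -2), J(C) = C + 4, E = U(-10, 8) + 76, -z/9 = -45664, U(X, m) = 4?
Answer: 12*√2854 ≈ 641.07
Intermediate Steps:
z = 410976 (z = -9*(-45664) = 410976)
E = 80 (E = 4 + 76 = 80)
J(C) = 4 + C
h(b, a) = √(4 + b)
q = 0 (q = (4 + 2)*√(4 - 4) = 6*√0 = 6*0 = 0)
r(g) = 0
√(r(E) + z) = √(0 + 410976) = √410976 = 12*√2854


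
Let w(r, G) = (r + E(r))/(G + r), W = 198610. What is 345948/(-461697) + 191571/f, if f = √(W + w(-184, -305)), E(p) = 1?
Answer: -115316/153899 + 191571*√18259097/1904323 ≈ 429.11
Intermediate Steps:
w(r, G) = (1 + r)/(G + r) (w(r, G) = (r + 1)/(G + r) = (1 + r)/(G + r))
f = 17*√18259097/163 (f = √(198610 + (1 - 184)/(-305 - 184)) = √(198610 - 183/(-489)) = √(198610 - 1/489*(-183)) = √(198610 + 61/163) = √(32373491/163) = 17*√18259097/163 ≈ 445.66)
345948/(-461697) + 191571/f = 345948/(-461697) + 191571/((17*√18259097/163)) = 345948*(-1/461697) + 191571*(√18259097/1904323) = -115316/153899 + 191571*√18259097/1904323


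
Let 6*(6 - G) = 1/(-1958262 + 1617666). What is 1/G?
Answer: 2043576/12261457 ≈ 0.16667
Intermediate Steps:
G = 12261457/2043576 (G = 6 - 1/(6*(-1958262 + 1617666)) = 6 - ⅙/(-340596) = 6 - ⅙*(-1/340596) = 6 + 1/2043576 = 12261457/2043576 ≈ 6.0000)
1/G = 1/(12261457/2043576) = 2043576/12261457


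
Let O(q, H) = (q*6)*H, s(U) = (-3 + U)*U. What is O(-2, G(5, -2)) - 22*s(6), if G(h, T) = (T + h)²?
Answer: -504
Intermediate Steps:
s(U) = U*(-3 + U)
O(q, H) = 6*H*q (O(q, H) = (6*q)*H = 6*H*q)
O(-2, G(5, -2)) - 22*s(6) = 6*(-2 + 5)²*(-2) - 132*(-3 + 6) = 6*3²*(-2) - 132*3 = 6*9*(-2) - 22*18 = -108 - 396 = -504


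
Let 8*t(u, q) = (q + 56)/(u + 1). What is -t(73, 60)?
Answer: -29/148 ≈ -0.19595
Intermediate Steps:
t(u, q) = (56 + q)/(8*(1 + u)) (t(u, q) = ((q + 56)/(u + 1))/8 = ((56 + q)/(1 + u))/8 = (56 + q)/(8*(1 + u)))
-t(73, 60) = -(56 + 60)/(8*(1 + 73)) = -116/(8*74) = -1*29/148 = -29/148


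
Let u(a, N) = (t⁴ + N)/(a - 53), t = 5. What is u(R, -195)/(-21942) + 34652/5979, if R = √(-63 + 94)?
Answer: 6642593159/1146066678 + 215*√31/30477438 ≈ 5.7960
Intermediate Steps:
R = √31 ≈ 5.5678
u(a, N) = (625 + N)/(-53 + a) (u(a, N) = (5⁴ + N)/(a - 53) = (625 + N)/(-53 + a))
u(R, -195)/(-21942) + 34652/5979 = ((625 - 195)/(-53 + √31))/(-21942) + 34652/5979 = (430/(-53 + √31))*(-1/21942) + 34652*(1/5979) = (430/(-53 + √31))*(-1/21942) + 34652/5979 = -215/(10971*(-53 + √31)) + 34652/5979 = 34652/5979 - 215/(10971*(-53 + √31))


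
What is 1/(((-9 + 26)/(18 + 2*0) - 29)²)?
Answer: 324/255025 ≈ 0.0012705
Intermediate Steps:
1/(((-9 + 26)/(18 + 2*0) - 29)²) = 1/((17/(18 + 0) - 29)²) = 1/((17/18 - 29)²) = 1/((-505/18)²) = 1/(255025/324) = 324/255025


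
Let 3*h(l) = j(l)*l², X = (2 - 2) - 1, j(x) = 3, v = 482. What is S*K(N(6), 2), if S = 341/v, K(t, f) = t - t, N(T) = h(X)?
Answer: 0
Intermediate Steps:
X = -1 (X = 0 - 1 = -1)
h(l) = l² (h(l) = (3*l²)/3 = l²)
N(T) = 1 (N(T) = (-1)² = 1)
K(t, f) = 0
S = 341/482 ≈ 0.70747
S*K(N(6), 2) = (341/482)*0 = 0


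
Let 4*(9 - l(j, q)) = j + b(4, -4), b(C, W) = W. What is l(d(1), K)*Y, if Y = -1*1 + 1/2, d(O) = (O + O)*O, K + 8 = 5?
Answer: -19/4 ≈ -4.7500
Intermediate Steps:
K = -3 (K = -8 + 5 = -3)
d(O) = 2*O² (d(O) = (2*O)*O = 2*O²)
l(j, q) = 10 - j/4 (l(j, q) = 9 - (j - 4)/4 = 9 - (-4 + j)/4 = 9 + (1 - j/4) = 10 - j/4)
Y = -½ (Y = -1 + ½ = -½ ≈ -0.50000)
l(d(1), K)*Y = (10 - 1²/2)*(-½) = (10 - 1/2)*(-½) = (10 - ¼*2)*(-½) = (10 - ½)*(-½) = (19/2)*(-½) = -19/4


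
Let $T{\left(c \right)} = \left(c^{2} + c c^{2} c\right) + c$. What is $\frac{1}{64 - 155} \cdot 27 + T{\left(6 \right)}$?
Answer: $\frac{121731}{91} \approx 1337.7$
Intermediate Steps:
$T{\left(c \right)} = c + c^{2} + c^{4}$ ($T{\left(c \right)} = \left(c^{2} + c^{3} c\right) + c = \left(c^{2} + c^{4}\right) + c = c + c^{2} + c^{4}$)
$\frac{1}{64 - 155} \cdot 27 + T{\left(6 \right)} = \frac{1}{64 - 155} \cdot 27 + 6 \left(1 + 6 + 6^{3}\right) = \frac{1}{-91} \cdot 27 + 6 \left(1 + 6 + 216\right) = \left(- \frac{1}{91}\right) 27 + 6 \cdot 223 = - \frac{27}{91} + 1338 = \frac{121731}{91}$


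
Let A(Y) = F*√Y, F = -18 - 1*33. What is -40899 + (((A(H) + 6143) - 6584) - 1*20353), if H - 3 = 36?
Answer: -61693 - 51*√39 ≈ -62012.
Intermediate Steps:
F = -51 (F = -18 - 33 = -51)
H = 39 (H = 3 + 36 = 39)
A(Y) = -51*√Y
-40899 + (((A(H) + 6143) - 6584) - 1*20353) = -40899 + (((-51*√39 + 6143) - 6584) - 1*20353) = -40899 + (((6143 - 51*√39) - 6584) - 20353) = -40899 + ((-441 - 51*√39) - 20353) = -40899 + (-20794 - 51*√39) = -61693 - 51*√39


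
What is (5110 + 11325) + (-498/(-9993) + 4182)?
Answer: 68675393/3331 ≈ 20617.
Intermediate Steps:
(5110 + 11325) + (-498/(-9993) + 4182) = 16435 + (-498*(-1/9993) + 4182) = 16435 + (166/3331 + 4182) = 16435 + 13930408/3331 = 68675393/3331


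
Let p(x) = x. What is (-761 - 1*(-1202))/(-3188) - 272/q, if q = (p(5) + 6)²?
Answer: -920497/385748 ≈ -2.3863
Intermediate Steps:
q = 121 (q = (5 + 6)² = 11² = 121)
(-761 - 1*(-1202))/(-3188) - 272/q = (-761 - 1*(-1202))/(-3188) - 272/121 = (-761 + 1202)*(-1/3188) - 272*1/121 = 441*(-1/3188) - 272/121 = -441/3188 - 272/121 = -920497/385748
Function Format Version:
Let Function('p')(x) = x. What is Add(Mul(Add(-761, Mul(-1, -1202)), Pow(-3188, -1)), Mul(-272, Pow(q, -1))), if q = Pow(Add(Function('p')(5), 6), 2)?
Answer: Rational(-920497, 385748) ≈ -2.3863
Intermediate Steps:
q = 121 (q = Pow(Add(5, 6), 2) = Pow(11, 2) = 121)
Add(Mul(Add(-761, Mul(-1, -1202)), Pow(-3188, -1)), Mul(-272, Pow(q, -1))) = Add(Mul(Add(-761, Mul(-1, -1202)), Pow(-3188, -1)), Mul(-272, Pow(121, -1))) = Add(Mul(Add(-761, 1202), Rational(-1, 3188)), Mul(-272, Rational(1, 121))) = Add(Mul(441, Rational(-1, 3188)), Rational(-272, 121)) = Add(Rational(-441, 3188), Rational(-272, 121)) = Rational(-920497, 385748)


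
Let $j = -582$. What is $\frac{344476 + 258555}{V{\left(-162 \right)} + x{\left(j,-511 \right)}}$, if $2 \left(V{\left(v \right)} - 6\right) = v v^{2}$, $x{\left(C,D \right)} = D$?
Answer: $- \frac{603031}{2126269} \approx -0.28361$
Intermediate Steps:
$V{\left(v \right)} = 6 + \frac{v^{3}}{2}$ ($V{\left(v \right)} = 6 + \frac{v v^{2}}{2} = 6 + \frac{v^{3}}{2}$)
$\frac{344476 + 258555}{V{\left(-162 \right)} + x{\left(j,-511 \right)}} = \frac{344476 + 258555}{\left(6 + \frac{\left(-162\right)^{3}}{2}\right) - 511} = \frac{603031}{\left(6 + \frac{1}{2} \left(-4251528\right)\right) - 511} = \frac{603031}{\left(6 - 2125764\right) - 511} = \frac{603031}{-2125758 - 511} = \frac{603031}{-2126269} = 603031 \left(- \frac{1}{2126269}\right) = - \frac{603031}{2126269}$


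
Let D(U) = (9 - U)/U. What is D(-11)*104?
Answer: -2080/11 ≈ -189.09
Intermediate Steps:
D(U) = (9 - U)/U
D(-11)*104 = ((9 - 1*(-11))/(-11))*104 = -(9 + 11)/11*104 = -1/11*20*104 = -20/11*104 = -2080/11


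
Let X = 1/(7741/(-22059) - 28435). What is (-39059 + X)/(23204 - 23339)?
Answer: 24499968925013/84679479810 ≈ 289.33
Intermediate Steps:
X = -22059/627255406 (X = 1/(7741*(-1/22059) - 28435) = 1/(-7741/22059 - 28435) = 1/(-627255406/22059) = -22059/627255406 ≈ -3.5167e-5)
(-39059 + X)/(23204 - 23339) = (-39059 - 22059/627255406)/(23204 - 23339) = -24499968925013/627255406/(-135) = -24499968925013/627255406*(-1/135) = 24499968925013/84679479810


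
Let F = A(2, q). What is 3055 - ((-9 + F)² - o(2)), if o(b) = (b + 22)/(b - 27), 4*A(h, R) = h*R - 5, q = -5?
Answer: 1156591/400 ≈ 2891.5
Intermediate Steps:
A(h, R) = -5/4 + R*h/4 (A(h, R) = (h*R - 5)/4 = (R*h - 5)/4 = (-5 + R*h)/4 = -5/4 + R*h/4)
F = -15/4 (F = -5/4 + (¼)*(-5)*2 = -5/4 - 5/2 = -15/4 ≈ -3.7500)
o(b) = (22 + b)/(-27 + b)
3055 - ((-9 + F)² - o(2)) = 3055 - ((-9 - 15/4)² - (22 + 2)/(-27 + 2)) = 3055 - ((-51/4)² - 24/(-25)) = 3055 - (2601/16 - (-1)*24/25) = 3055 - (2601/16 - 1*(-24/25)) = 3055 - (2601/16 + 24/25) = 3055 - 1*65409/400 = 3055 - 65409/400 = 1156591/400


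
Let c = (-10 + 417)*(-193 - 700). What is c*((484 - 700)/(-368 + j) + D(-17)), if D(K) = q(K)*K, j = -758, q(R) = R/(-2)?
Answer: 59057516441/1126 ≈ 5.2449e+7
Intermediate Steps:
q(R) = -R/2 (q(R) = R*(-1/2) = -R/2)
D(K) = -K**2/2 (D(K) = (-K/2)*K = -K**2/2)
c = -363451 (c = 407*(-893) = -363451)
c*((484 - 700)/(-368 + j) + D(-17)) = -363451*((484 - 700)/(-368 - 758) - 1/2*(-17)**2) = -363451*(-216/(-1126) - 1/2*289) = -363451*(-216*(-1/1126) - 289/2) = -363451*(108/563 - 289/2) = -363451*(-162491/1126) = 59057516441/1126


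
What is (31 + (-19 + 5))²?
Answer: 289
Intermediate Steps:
(31 + (-19 + 5))² = (31 - 14)² = 17² = 289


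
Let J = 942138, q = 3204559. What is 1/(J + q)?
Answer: 1/4146697 ≈ 2.4116e-7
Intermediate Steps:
1/(J + q) = 1/(942138 + 3204559) = 1/4146697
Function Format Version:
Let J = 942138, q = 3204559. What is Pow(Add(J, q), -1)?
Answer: Rational(1, 4146697) ≈ 2.4116e-7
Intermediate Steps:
Pow(Add(J, q), -1) = Pow(Add(942138, 3204559), -1) = Pow(4146697, -1) = Rational(1, 4146697)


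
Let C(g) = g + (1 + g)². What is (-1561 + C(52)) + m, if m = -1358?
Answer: -58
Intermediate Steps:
(-1561 + C(52)) + m = (-1561 + (52 + (1 + 52)²)) - 1358 = (-1561 + (52 + 53²)) - 1358 = (-1561 + (52 + 2809)) - 1358 = (-1561 + 2861) - 1358 = 1300 - 1358 = -58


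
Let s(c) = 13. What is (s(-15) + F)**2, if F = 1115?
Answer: 1272384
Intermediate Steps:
(s(-15) + F)**2 = (13 + 1115)**2 = 1128**2 = 1272384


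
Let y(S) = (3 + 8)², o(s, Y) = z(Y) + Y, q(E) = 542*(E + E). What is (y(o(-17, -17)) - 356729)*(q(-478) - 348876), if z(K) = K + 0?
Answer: 309189121024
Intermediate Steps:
z(K) = K
q(E) = 1084*E (q(E) = 542*(2*E) = 1084*E)
o(s, Y) = 2*Y (o(s, Y) = Y + Y = 2*Y)
y(S) = 121 (y(S) = 11² = 121)
(y(o(-17, -17)) - 356729)*(q(-478) - 348876) = (121 - 356729)*(1084*(-478) - 348876) = -356608*(-518152 - 348876) = -356608*(-867028) = 309189121024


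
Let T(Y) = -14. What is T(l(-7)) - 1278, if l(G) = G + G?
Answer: -1292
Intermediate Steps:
l(G) = 2*G
T(l(-7)) - 1278 = -14 - 1278 = -1292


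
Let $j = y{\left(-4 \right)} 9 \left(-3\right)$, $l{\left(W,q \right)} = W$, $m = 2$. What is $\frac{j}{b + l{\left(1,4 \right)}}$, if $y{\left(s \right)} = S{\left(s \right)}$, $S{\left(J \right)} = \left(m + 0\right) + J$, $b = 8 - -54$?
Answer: $\frac{6}{7} \approx 0.85714$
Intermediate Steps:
$b = 62$ ($b = 8 + 54 = 62$)
$S{\left(J \right)} = 2 + J$ ($S{\left(J \right)} = \left(2 + 0\right) + J = 2 + J$)
$y{\left(s \right)} = 2 + s$
$j = 54$ ($j = \left(2 - 4\right) 9 \left(-3\right) = \left(-2\right) 9 \left(-3\right) = \left(-18\right) \left(-3\right) = 54$)
$\frac{j}{b + l{\left(1,4 \right)}} = \frac{54}{62 + 1} = \frac{54}{63} = 54 \cdot \frac{1}{63} = \frac{6}{7}$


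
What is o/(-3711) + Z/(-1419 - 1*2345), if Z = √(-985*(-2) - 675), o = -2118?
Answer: 706/1237 - √1295/3764 ≈ 0.56118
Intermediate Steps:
Z = √1295 (Z = √(1970 - 675) = √1295 ≈ 35.986)
o/(-3711) + Z/(-1419 - 1*2345) = -2118/(-3711) + √1295/(-1419 - 1*2345) = -2118*(-1/3711) + √1295/(-1419 - 2345) = 706/1237 + √1295/(-3764) = 706/1237 + √1295*(-1/3764) = 706/1237 - √1295/3764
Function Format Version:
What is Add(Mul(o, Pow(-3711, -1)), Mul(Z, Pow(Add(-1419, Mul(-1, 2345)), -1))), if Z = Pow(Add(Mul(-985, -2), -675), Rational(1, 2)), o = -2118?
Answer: Add(Rational(706, 1237), Mul(Rational(-1, 3764), Pow(1295, Rational(1, 2)))) ≈ 0.56118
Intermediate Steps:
Z = Pow(1295, Rational(1, 2)) (Z = Pow(Add(1970, -675), Rational(1, 2)) = Pow(1295, Rational(1, 2)) ≈ 35.986)
Add(Mul(o, Pow(-3711, -1)), Mul(Z, Pow(Add(-1419, Mul(-1, 2345)), -1))) = Add(Mul(-2118, Pow(-3711, -1)), Mul(Pow(1295, Rational(1, 2)), Pow(Add(-1419, Mul(-1, 2345)), -1))) = Add(Mul(-2118, Rational(-1, 3711)), Mul(Pow(1295, Rational(1, 2)), Pow(Add(-1419, -2345), -1))) = Add(Rational(706, 1237), Mul(Pow(1295, Rational(1, 2)), Pow(-3764, -1))) = Add(Rational(706, 1237), Mul(Pow(1295, Rational(1, 2)), Rational(-1, 3764))) = Add(Rational(706, 1237), Mul(Rational(-1, 3764), Pow(1295, Rational(1, 2))))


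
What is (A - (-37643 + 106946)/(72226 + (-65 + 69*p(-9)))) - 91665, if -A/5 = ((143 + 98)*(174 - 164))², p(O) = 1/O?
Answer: -6305948643809/216460 ≈ -2.9132e+7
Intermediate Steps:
A = -29040500 (A = -5*(143 + 98)²*(174 - 164)² = -5*(241*10)² = -5*2410² = -5*5808100 = -29040500)
(A - (-37643 + 106946)/(72226 + (-65 + 69*p(-9)))) - 91665 = (-29040500 - (-37643 + 106946)/(72226 + (-65 + 69/(-9)))) - 91665 = (-29040500 - 69303/(72226 + (-65 + 69*(-⅑)))) - 91665 = (-29040500 - 69303/(72226 + (-65 - 23/3))) - 91665 = (-29040500 - 69303/(72226 - 218/3)) - 91665 = (-29040500 - 69303/216460/3) - 91665 = (-29040500 - 69303*3/216460) - 91665 = (-29040500 - 1*207909/216460) - 91665 = (-29040500 - 207909/216460) - 91665 = -6286106837909/216460 - 91665 = -6305948643809/216460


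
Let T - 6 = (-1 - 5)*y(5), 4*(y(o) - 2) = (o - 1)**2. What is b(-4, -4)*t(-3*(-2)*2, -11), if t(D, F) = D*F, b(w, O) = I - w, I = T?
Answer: 3432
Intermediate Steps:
y(o) = 2 + (-1 + o)**2/4 (y(o) = 2 + (o - 1)**2/4 = 2 + (-1 + o)**2/4)
T = -30 (T = 6 + (-1 - 5)*(2 + (-1 + 5)**2/4) = 6 - 6*(2 + (1/4)*4**2) = 6 - 6*(2 + (1/4)*16) = 6 - 6*(2 + 4) = 6 - 6*6 = 6 - 36 = -30)
I = -30
b(w, O) = -30 - w
b(-4, -4)*t(-3*(-2)*2, -11) = (-30 - 1*(-4))*((-3*(-2)*2)*(-11)) = (-30 + 4)*((6*2)*(-11)) = -312*(-11) = -26*(-132) = 3432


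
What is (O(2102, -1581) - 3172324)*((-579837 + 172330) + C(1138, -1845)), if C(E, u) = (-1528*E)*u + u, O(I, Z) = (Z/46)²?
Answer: -233964623634040682/23 ≈ -1.0172e+16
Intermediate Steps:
O(I, Z) = Z²/2116 (O(I, Z) = (Z*(1/46))² = (Z/46)² = Z²/2116)
C(E, u) = u - 1528*E*u (C(E, u) = -1528*E*u + u = u - 1528*E*u)
(O(2102, -1581) - 3172324)*((-579837 + 172330) + C(1138, -1845)) = ((1/2116)*(-1581)² - 3172324)*((-579837 + 172330) - 1845*(1 - 1528*1138)) = ((1/2116)*2499561 - 3172324)*(-407507 - 1845*(1 - 1738864)) = (2499561/2116 - 3172324)*(-407507 - 1845*(-1738863)) = -6710138023*(-407507 + 3208202235)/2116 = -6710138023/2116*3207794728 = -233964623634040682/23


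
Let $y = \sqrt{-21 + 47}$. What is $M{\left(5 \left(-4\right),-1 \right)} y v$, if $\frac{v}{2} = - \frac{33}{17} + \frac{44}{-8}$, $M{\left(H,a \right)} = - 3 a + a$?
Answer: $- \frac{506 \sqrt{26}}{17} \approx -151.77$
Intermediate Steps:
$M{\left(H,a \right)} = - 2 a$
$v = - \frac{253}{17}$ ($v = 2 \left(- \frac{33}{17} + \frac{44}{-8}\right) = 2 \left(\left(-33\right) \frac{1}{17} + 44 \left(- \frac{1}{8}\right)\right) = 2 \left(- \frac{33}{17} - \frac{11}{2}\right) = 2 \left(- \frac{253}{34}\right) = - \frac{253}{17} \approx -14.882$)
$y = \sqrt{26} \approx 5.099$
$M{\left(5 \left(-4\right),-1 \right)} y v = \left(-2\right) \left(-1\right) \sqrt{26} \left(- \frac{253}{17}\right) = 2 \sqrt{26} \left(- \frac{253}{17}\right) = - \frac{506 \sqrt{26}}{17}$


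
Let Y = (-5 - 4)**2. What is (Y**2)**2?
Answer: 43046721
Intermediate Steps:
Y = 81 (Y = (-9)**2 = 81)
(Y**2)**2 = (81**2)**2 = 6561**2 = 43046721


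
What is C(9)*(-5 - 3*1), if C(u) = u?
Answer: -72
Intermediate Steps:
C(9)*(-5 - 3*1) = 9*(-5 - 3*1) = 9*(-5 - 3) = 9*(-8) = -72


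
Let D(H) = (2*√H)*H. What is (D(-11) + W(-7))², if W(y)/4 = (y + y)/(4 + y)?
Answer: -44780/9 - 2464*I*√11/3 ≈ -4975.6 - 2724.1*I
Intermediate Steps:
W(y) = 8*y/(4 + y) (W(y) = 4*((y + y)/(4 + y)) = 4*((2*y)/(4 + y)) = 4*(2*y/(4 + y)) = 8*y/(4 + y))
D(H) = 2*H^(3/2)
(D(-11) + W(-7))² = (2*(-11)^(3/2) + 8*(-7)/(4 - 7))² = (2*(-11*I*√11) + 8*(-7)/(-3))² = (-22*I*√11 + 8*(-7)*(-⅓))² = (-22*I*√11 + 56/3)² = (56/3 - 22*I*√11)²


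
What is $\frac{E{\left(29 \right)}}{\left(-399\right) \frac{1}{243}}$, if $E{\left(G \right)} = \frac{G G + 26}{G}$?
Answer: $- \frac{70227}{3857} \approx -18.208$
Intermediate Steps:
$E{\left(G \right)} = \frac{26 + G^{2}}{G}$ ($E{\left(G \right)} = \frac{G^{2} + 26}{G} = \frac{26 + G^{2}}{G}$)
$\frac{E{\left(29 \right)}}{\left(-399\right) \frac{1}{243}} = \frac{29 + \frac{26}{29}}{\left(-399\right) \frac{1}{243}} = \frac{29 + 26 \cdot \frac{1}{29}}{\left(-399\right) \frac{1}{243}} = \frac{29 + \frac{26}{29}}{- \frac{133}{81}} = \frac{867}{29} \left(- \frac{81}{133}\right) = - \frac{70227}{3857}$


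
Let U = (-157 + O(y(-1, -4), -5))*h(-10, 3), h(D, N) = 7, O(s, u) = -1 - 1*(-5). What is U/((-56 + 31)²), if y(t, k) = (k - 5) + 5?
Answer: -1071/625 ≈ -1.7136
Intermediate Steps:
y(t, k) = k (y(t, k) = (-5 + k) + 5 = k)
O(s, u) = 4 (O(s, u) = -1 + 5 = 4)
U = -1071 (U = (-157 + 4)*7 = -153*7 = -1071)
U/((-56 + 31)²) = -1071/(-56 + 31)² = -1071/((-25)²) = -1071/625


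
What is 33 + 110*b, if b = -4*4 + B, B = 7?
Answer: -957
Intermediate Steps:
b = -9 (b = -4*4 + 7 = -16 + 7 = -9)
33 + 110*b = 33 + 110*(-9) = 33 - 990 = -957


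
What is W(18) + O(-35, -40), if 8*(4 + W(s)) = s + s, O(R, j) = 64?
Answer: 129/2 ≈ 64.500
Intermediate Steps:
W(s) = -4 + s/4 (W(s) = -4 + (s + s)/8 = -4 + (2*s)/8 = -4 + s/4)
W(18) + O(-35, -40) = (-4 + (¼)*18) + 64 = (-4 + 9/2) + 64 = ½ + 64 = 129/2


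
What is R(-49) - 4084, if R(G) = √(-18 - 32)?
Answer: -4084 + 5*I*√2 ≈ -4084.0 + 7.0711*I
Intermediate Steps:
R(G) = 5*I*√2 (R(G) = √(-50) = 5*I*√2)
R(-49) - 4084 = 5*I*√2 - 4084 = -4084 + 5*I*√2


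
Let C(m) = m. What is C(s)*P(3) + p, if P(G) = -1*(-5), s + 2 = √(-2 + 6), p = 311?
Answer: 311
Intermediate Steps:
s = 0 (s = -2 + √(-2 + 6) = -2 + √4 = -2 + 2 = 0)
P(G) = 5
C(s)*P(3) + p = 0*5 + 311 = 0 + 311 = 311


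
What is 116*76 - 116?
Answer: 8700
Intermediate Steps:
116*76 - 116 = 8816 - 116 = 8700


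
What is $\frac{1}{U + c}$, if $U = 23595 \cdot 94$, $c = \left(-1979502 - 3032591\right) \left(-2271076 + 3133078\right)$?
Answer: $- \frac{1}{4320431972256} \approx -2.3146 \cdot 10^{-13}$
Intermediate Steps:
$c = -4320434190186$ ($c = \left(-5012093\right) 862002 = -4320434190186$)
$U = 2217930$
$\frac{1}{U + c} = \frac{1}{2217930 - 4320434190186} = \frac{1}{-4320431972256} = - \frac{1}{4320431972256}$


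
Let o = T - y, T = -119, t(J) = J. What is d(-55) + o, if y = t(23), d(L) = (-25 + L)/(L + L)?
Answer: -1554/11 ≈ -141.27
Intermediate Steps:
d(L) = (-25 + L)/(2*L) (d(L) = (-25 + L)/((2*L)) = (-25 + L)*(1/(2*L)) = (-25 + L)/(2*L))
y = 23
o = -142 (o = -119 - 1*23 = -119 - 23 = -142)
d(-55) + o = (½)*(-25 - 55)/(-55) - 142 = (½)*(-1/55)*(-80) - 142 = 8/11 - 142 = -1554/11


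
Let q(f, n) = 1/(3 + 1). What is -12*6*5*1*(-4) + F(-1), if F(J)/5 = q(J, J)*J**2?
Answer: 5765/4 ≈ 1441.3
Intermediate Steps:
q(f, n) = 1/4
F(J) = 5*J**2/4 (F(J) = 5*(J**2/4) = 5*J**2/4)
-12*6*5*1*(-4) + F(-1) = -12*6*5*1*(-4) + (5/4)*(-1)**2 = -360*(-4) + (5/4)*1 = -12*(-120) + 5/4 = 1440 + 5/4 = 5765/4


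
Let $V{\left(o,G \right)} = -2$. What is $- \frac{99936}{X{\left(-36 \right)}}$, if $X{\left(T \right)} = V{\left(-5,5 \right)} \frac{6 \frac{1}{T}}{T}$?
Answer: $10793088$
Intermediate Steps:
$X{\left(T \right)} = - \frac{12}{T^{2}}$ ($X{\left(T \right)} = - 2 \frac{6 \frac{1}{T}}{T} = - 2 \frac{6}{T^{2}} = - \frac{12}{T^{2}}$)
$- \frac{99936}{X{\left(-36 \right)}} = - \frac{99936}{\left(-12\right) \frac{1}{1296}} = - \frac{99936}{- \frac{1}{108}} = \left(-99936\right) \left(-108\right) = 10793088$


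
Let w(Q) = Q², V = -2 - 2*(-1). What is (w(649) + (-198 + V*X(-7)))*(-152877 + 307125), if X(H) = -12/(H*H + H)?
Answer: 64938870744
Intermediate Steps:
X(H) = -12/(H + H²) (X(H) = -12/(H² + H) = -12/(H + H²))
V = 0 (V = -2 + 2 = 0)
(w(649) + (-198 + V*X(-7)))*(-152877 + 307125) = (649² + (-198 + 0*(-12/(-7*(1 - 7)))))*(-152877 + 307125) = (421201 + (-198 + 0*(-12*(-⅐)/(-6))))*154248 = (421201 + (-198 + 0*(-12*(-⅐)*(-⅙))))*154248 = (421201 + (-198 + 0*(-2/7)))*154248 = (421201 + (-198 + 0))*154248 = (421201 - 198)*154248 = 421003*154248 = 64938870744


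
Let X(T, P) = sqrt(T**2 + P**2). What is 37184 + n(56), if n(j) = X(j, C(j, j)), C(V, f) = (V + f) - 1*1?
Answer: 37184 + sqrt(15457) ≈ 37308.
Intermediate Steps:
C(V, f) = -1 + V + f (C(V, f) = (V + f) - 1 = -1 + V + f)
X(T, P) = sqrt(P**2 + T**2)
n(j) = sqrt(j**2 + (-1 + 2*j)**2) (n(j) = sqrt((-1 + j + j)**2 + j**2) = sqrt((-1 + 2*j)**2 + j**2) = sqrt(j**2 + (-1 + 2*j)**2))
37184 + n(56) = 37184 + sqrt(56**2 + (-1 + 2*56)**2) = 37184 + sqrt(3136 + (-1 + 112)**2) = 37184 + sqrt(3136 + 111**2) = 37184 + sqrt(3136 + 12321) = 37184 + sqrt(15457)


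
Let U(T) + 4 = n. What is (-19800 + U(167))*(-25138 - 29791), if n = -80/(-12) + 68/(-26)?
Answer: 42416063942/39 ≈ 1.0876e+9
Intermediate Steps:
n = 158/39 (n = -80*(-1/12) + 68*(-1/26) = 20/3 - 34/13 = 158/39 ≈ 4.0513)
U(T) = 2/39 (U(T) = -4 + 158/39 = 2/39)
(-19800 + U(167))*(-25138 - 29791) = (-19800 + 2/39)*(-25138 - 29791) = -772198/39*(-54929) = 42416063942/39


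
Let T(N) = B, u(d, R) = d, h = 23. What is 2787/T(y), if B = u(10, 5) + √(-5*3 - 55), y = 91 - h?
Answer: 2787/17 - 2787*I*√70/170 ≈ 163.94 - 137.16*I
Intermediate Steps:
y = 68 (y = 91 - 1*23 = 91 - 23 = 68)
B = 10 + I*√70 (B = 10 + √(-5*3 - 55) = 10 + √(-15 - 55) = 10 + √(-70) = 10 + I*√70 ≈ 10.0 + 8.3666*I)
T(N) = 10 + I*√70
2787/T(y) = 2787/(10 + I*√70)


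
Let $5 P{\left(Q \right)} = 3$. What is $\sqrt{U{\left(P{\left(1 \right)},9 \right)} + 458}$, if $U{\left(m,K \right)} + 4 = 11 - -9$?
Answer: $\sqrt{474} \approx 21.772$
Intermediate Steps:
$P{\left(Q \right)} = \frac{3}{5}$ ($P{\left(Q \right)} = \frac{1}{5} \cdot 3 = \frac{3}{5}$)
$U{\left(m,K \right)} = 16$ ($U{\left(m,K \right)} = -4 + \left(11 - -9\right) = -4 + \left(11 + 9\right) = -4 + 20 = 16$)
$\sqrt{U{\left(P{\left(1 \right)},9 \right)} + 458} = \sqrt{16 + 458} = \sqrt{474}$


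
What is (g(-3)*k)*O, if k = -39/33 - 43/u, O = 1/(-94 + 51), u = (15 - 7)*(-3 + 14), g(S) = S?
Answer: -441/3784 ≈ -0.11654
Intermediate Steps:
u = 88 (u = 8*11 = 88)
O = -1/43 (O = 1/(-43) = -1/43 ≈ -0.023256)
k = -147/88 (k = -39/33 - 43/88 = -39*1/33 - 43*1/88 = -13/11 - 43/88 = -147/88 ≈ -1.6705)
(g(-3)*k)*O = -3*(-147/88)*(-1/43) = (441/88)*(-1/43) = -441/3784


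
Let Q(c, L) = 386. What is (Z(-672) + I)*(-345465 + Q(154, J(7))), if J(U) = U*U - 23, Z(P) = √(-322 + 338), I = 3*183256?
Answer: -189714771988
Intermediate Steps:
I = 549768
Z(P) = 4 (Z(P) = √16 = 4)
J(U) = -23 + U² (J(U) = U² - 23 = -23 + U²)
(Z(-672) + I)*(-345465 + Q(154, J(7))) = (4 + 549768)*(-345465 + 386) = 549772*(-345079) = -189714771988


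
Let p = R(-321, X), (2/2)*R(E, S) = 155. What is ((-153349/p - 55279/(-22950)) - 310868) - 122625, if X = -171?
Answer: -309110753111/711450 ≈ -4.3448e+5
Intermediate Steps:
R(E, S) = 155
p = 155
((-153349/p - 55279/(-22950)) - 310868) - 122625 = ((-153349/155 - 55279/(-22950)) - 310868) - 122625 = ((-153349*1/155 - 55279*(-1/22950)) - 310868) - 122625 = ((-153349/155 + 55279/22950) - 310868) - 122625 = (-702158261/711450 - 310868) - 122625 = -221869196861/711450 - 122625 = -309110753111/711450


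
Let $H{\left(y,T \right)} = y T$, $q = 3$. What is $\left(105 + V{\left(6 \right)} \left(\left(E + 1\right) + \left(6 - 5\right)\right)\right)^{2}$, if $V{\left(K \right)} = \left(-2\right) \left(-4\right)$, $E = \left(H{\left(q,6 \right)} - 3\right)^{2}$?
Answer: $3690241$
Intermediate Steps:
$H{\left(y,T \right)} = T y$
$E = 225$ ($E = \left(6 \cdot 3 - 3\right)^{2} = \left(18 - 3\right)^{2} = 15^{2} = 225$)
$V{\left(K \right)} = 8$
$\left(105 + V{\left(6 \right)} \left(\left(E + 1\right) + \left(6 - 5\right)\right)\right)^{2} = \left(105 + 8 \left(\left(225 + 1\right) + \left(6 - 5\right)\right)\right)^{2} = \left(105 + 8 \left(226 + 1\right)\right)^{2} = \left(105 + 8 \cdot 227\right)^{2} = \left(105 + 1816\right)^{2} = 1921^{2} = 3690241$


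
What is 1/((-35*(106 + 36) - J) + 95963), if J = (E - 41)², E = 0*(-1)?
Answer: 1/89312 ≈ 1.1197e-5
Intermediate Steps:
E = 0
J = 1681 (J = (0 - 41)² = (-41)² = 1681)
1/((-35*(106 + 36) - J) + 95963) = 1/((-35*(106 + 36) - 1*1681) + 95963) = 1/((-35*142 - 1681) + 95963) = 1/((-4970 - 1681) + 95963) = 1/(-6651 + 95963) = 1/89312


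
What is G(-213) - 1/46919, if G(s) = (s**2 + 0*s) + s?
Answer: 2118674363/46919 ≈ 45156.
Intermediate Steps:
G(s) = s + s**2 (G(s) = (s**2 + 0) + s = s**2 + s = s + s**2)
G(-213) - 1/46919 = -213*(1 - 213) - 1/46919 = -213*(-212) - 1*1/46919 = 45156 - 1/46919 = 2118674363/46919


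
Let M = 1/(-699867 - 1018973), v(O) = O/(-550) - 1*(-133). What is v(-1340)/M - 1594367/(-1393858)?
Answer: -3569290956917819/15332438 ≈ -2.3279e+8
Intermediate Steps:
v(O) = 133 - O/550 (v(O) = O*(-1/550) + 133 = -O/550 + 133 = 133 - O/550)
M = -1/1718840 (M = 1/(-1718840) = -1/1718840 ≈ -5.8179e-7)
v(-1340)/M - 1594367/(-1393858) = (133 - 1/550*(-1340))/(-1/1718840) - 1594367/(-1393858) = (133 + 134/55)*(-1718840) - 1594367*(-1/1393858) = (7449/55)*(-1718840) + 1594367/1393858 = -2560727832/11 + 1594367/1393858 = -3569290956917819/15332438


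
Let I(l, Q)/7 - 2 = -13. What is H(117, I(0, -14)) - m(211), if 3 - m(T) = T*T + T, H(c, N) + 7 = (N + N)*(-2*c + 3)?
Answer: 80296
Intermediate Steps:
I(l, Q) = -77 (I(l, Q) = 14 + 7*(-13) = 14 - 91 = -77)
H(c, N) = -7 + 2*N*(3 - 2*c) (H(c, N) = -7 + (N + N)*(-2*c + 3) = -7 + (2*N)*(3 - 2*c) = -7 + 2*N*(3 - 2*c))
m(T) = 3 - T - T**2 (m(T) = 3 - (T*T + T) = 3 - (T**2 + T) = 3 - (T + T**2) = 3 + (-T - T**2) = 3 - T - T**2)
H(117, I(0, -14)) - m(211) = (-7 + 6*(-77) - 4*(-77)*117) - (3 - 1*211 - 1*211**2) = (-7 - 462 + 36036) - (3 - 211 - 1*44521) = 35567 - (3 - 211 - 44521) = 35567 - 1*(-44729) = 35567 + 44729 = 80296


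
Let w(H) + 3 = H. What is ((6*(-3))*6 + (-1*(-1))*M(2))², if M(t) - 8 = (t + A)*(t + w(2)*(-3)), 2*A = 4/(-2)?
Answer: 9025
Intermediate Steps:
w(H) = -3 + H
A = -1 (A = (4/(-2))/2 = (4*(-½))/2 = (½)*(-2) = -1)
M(t) = 8 + (-1 + t)*(3 + t) (M(t) = 8 + (t - 1)*(t + (-3 + 2)*(-3)) = 8 + (-1 + t)*(t - 1*(-3)) = 8 + (-1 + t)*(t + 3) = 8 + (-1 + t)*(3 + t))
((6*(-3))*6 + (-1*(-1))*M(2))² = ((6*(-3))*6 + (-1*(-1))*(5 + 2² + 2*2))² = (-18*6 + 1*(5 + 4 + 4))² = (-108 + 1*13)² = (-108 + 13)² = (-95)² = 9025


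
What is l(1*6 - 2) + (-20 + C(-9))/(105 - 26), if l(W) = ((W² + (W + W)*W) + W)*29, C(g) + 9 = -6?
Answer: 119097/79 ≈ 1507.6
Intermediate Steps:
C(g) = -15 (C(g) = -9 - 6 = -15)
l(W) = 29*W + 87*W² (l(W) = ((W² + (2*W)*W) + W)*29 = ((W² + 2*W²) + W)*29 = (3*W² + W)*29 = (W + 3*W²)*29 = 29*W + 87*W²)
l(1*6 - 2) + (-20 + C(-9))/(105 - 26) = 29*(1*6 - 2)*(1 + 3*(1*6 - 2)) + (-20 - 15)/(105 - 26) = 29*(6 - 2)*(1 + 3*(6 - 2)) - 35/79 = 29*4*(1 + 3*4) - 35*1/79 = 29*4*(1 + 12) - 35/79 = 29*4*13 - 35/79 = 1508 - 35/79 = 119097/79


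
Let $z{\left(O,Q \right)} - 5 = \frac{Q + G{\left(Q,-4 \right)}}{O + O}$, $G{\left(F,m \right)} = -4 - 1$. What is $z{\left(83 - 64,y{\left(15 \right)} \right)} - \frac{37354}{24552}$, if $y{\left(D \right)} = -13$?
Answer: $\frac{700873}{233244} \approx 3.0049$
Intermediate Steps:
$G{\left(F,m \right)} = -5$
$z{\left(O,Q \right)} = 5 + \frac{-5 + Q}{2 O}$ ($z{\left(O,Q \right)} = 5 + \frac{Q - 5}{O + O} = 5 + \frac{-5 + Q}{2 O}$)
$z{\left(83 - 64,y{\left(15 \right)} \right)} - \frac{37354}{24552} = \frac{-5 - 13 + 10 \left(83 - 64\right)}{2 \left(83 - 64\right)} - \frac{37354}{24552} = \frac{-5 - 13 + 10 \left(83 - 64\right)}{2 \left(83 - 64\right)} - \frac{18677}{12276} = \frac{-5 - 13 + 10 \cdot 19}{2 \cdot 19} - \frac{18677}{12276} = \frac{1}{2} \cdot \frac{1}{19} \left(-5 - 13 + 190\right) - \frac{18677}{12276} = \frac{1}{2} \cdot \frac{1}{19} \cdot 172 - \frac{18677}{12276} = \frac{86}{19} - \frac{18677}{12276} = \frac{700873}{233244}$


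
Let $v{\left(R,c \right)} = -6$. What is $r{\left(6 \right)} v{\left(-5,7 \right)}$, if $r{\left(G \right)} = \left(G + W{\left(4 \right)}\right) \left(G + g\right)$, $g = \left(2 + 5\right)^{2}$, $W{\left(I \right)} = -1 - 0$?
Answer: $-1650$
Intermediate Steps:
$W{\left(I \right)} = -1$ ($W{\left(I \right)} = -1 + 0 = -1$)
$g = 49$ ($g = 7^{2} = 49$)
$r{\left(G \right)} = \left(-1 + G\right) \left(49 + G\right)$ ($r{\left(G \right)} = \left(G - 1\right) \left(G + 49\right) = \left(-1 + G\right) \left(49 + G\right)$)
$r{\left(6 \right)} v{\left(-5,7 \right)} = \left(-49 + 6^{2} + 48 \cdot 6\right) \left(-6\right) = \left(-49 + 36 + 288\right) \left(-6\right) = 275 \left(-6\right) = -1650$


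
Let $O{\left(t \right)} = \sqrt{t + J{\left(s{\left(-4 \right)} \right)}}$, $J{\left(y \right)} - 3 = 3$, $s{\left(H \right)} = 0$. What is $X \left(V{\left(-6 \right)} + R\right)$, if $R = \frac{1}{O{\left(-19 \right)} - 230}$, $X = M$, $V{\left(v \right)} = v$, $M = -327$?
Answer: $\frac{103890516}{52913} + \frac{327 i \sqrt{13}}{52913} \approx 1963.4 + 0.022282 i$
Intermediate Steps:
$J{\left(y \right)} = 6$ ($J{\left(y \right)} = 3 + 3 = 6$)
$X = -327$
$O{\left(t \right)} = \sqrt{6 + t}$ ($O{\left(t \right)} = \sqrt{t + 6} = \sqrt{6 + t}$)
$R = \frac{1}{-230 + i \sqrt{13}}$ ($R = \frac{1}{\sqrt{6 - 19} - 230} = \frac{1}{\sqrt{-13} - 230} = \frac{1}{i \sqrt{13} - 230} = \frac{1}{-230 + i \sqrt{13}} \approx -0.0043468 - 6.814 \cdot 10^{-5} i$)
$X \left(V{\left(-6 \right)} + R\right) = - 327 \left(-6 - \left(\frac{230}{52913} + \frac{i \sqrt{13}}{52913}\right)\right) = - 327 \left(- \frac{317708}{52913} - \frac{i \sqrt{13}}{52913}\right) = \frac{103890516}{52913} + \frac{327 i \sqrt{13}}{52913}$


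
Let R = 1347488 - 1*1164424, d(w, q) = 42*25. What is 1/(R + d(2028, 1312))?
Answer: 1/184114 ≈ 5.4314e-6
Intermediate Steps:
d(w, q) = 1050
R = 183064 (R = 1347488 - 1164424 = 183064)
1/(R + d(2028, 1312)) = 1/(183064 + 1050) = 1/184114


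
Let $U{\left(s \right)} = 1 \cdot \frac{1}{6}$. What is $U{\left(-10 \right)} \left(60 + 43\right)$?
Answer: $\frac{103}{6} \approx 17.167$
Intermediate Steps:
$U{\left(s \right)} = \frac{1}{6}$ ($U{\left(s \right)} = 1 \cdot \frac{1}{6} = \frac{1}{6}$)
$U{\left(-10 \right)} \left(60 + 43\right) = \frac{60 + 43}{6} = \frac{1}{6} \cdot 103 = \frac{103}{6}$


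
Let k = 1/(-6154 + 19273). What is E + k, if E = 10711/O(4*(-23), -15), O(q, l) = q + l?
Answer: -140517502/1403733 ≈ -100.10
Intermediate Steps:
O(q, l) = l + q
k = 1/13119 ≈ 7.6225e-5
E = -10711/107 (E = 10711/(-15 + 4*(-23)) = 10711/(-15 - 92) = 10711/(-107) = 10711*(-1/107) = -10711/107 ≈ -100.10)
E + k = -10711/107 + 1/13119 = -140517502/1403733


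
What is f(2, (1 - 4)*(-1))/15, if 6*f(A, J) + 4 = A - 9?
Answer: -11/90 ≈ -0.12222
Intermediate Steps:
f(A, J) = -13/6 + A/6 (f(A, J) = -⅔ + (A - 9)/6 = -⅔ + (-9 + A)/6 = -⅔ + (-3/2 + A/6) = -13/6 + A/6)
f(2, (1 - 4)*(-1))/15 = (-13/6 + (⅙)*2)/15 = (-13/6 + ⅓)*(1/15) = -11/6*1/15 = -11/90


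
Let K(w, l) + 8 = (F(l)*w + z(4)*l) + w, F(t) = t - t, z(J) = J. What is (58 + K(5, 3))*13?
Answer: 871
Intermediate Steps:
F(t) = 0
K(w, l) = -8 + w + 4*l (K(w, l) = -8 + ((0*w + 4*l) + w) = -8 + ((0 + 4*l) + w) = -8 + (4*l + w) = -8 + (w + 4*l) = -8 + w + 4*l)
(58 + K(5, 3))*13 = (58 + (-8 + 5 + 4*3))*13 = (58 + (-8 + 5 + 12))*13 = (58 + 9)*13 = 67*13 = 871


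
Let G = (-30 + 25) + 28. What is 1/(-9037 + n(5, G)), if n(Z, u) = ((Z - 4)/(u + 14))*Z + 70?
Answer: -37/331774 ≈ -0.00011152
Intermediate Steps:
G = 23 (G = -5 + 28 = 23)
n(Z, u) = 70 + Z*(-4 + Z)/(14 + u) (n(Z, u) = ((-4 + Z)/(14 + u))*Z + 70 = Z*(-4 + Z)/(14 + u) + 70 = 70 + Z*(-4 + Z)/(14 + u))
1/(-9037 + n(5, G)) = 1/(-9037 + (980 + 5**2 - 4*5 + 70*23)/(14 + 23)) = 1/(-9037 + (980 + 25 - 20 + 1610)/37) = 1/(-9037 + (1/37)*2595) = 1/(-9037 + 2595/37) = 1/(-331774/37) = -37/331774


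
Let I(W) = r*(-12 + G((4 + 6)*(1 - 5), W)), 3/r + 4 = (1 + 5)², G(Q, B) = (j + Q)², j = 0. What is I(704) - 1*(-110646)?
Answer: 886359/8 ≈ 1.1079e+5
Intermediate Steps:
G(Q, B) = Q² (G(Q, B) = (0 + Q)² = Q²)
r = 3/32 (r = 3/(-4 + (1 + 5)²) = 3/(-4 + 6²) = 3/(-4 + 36) = 3/32 ≈ 0.093750)
I(W) = 1191/8 (I(W) = 3*(-12 + ((4 + 6)*(1 - 5))²)/32 = 3*(-12 + (10*(-4))²)/32 = 3*(-12 + (-40)²)/32 = 3*(-12 + 1600)/32 = (3/32)*1588 = 1191/8)
I(704) - 1*(-110646) = 1191/8 - 1*(-110646) = 1191/8 + 110646 = 886359/8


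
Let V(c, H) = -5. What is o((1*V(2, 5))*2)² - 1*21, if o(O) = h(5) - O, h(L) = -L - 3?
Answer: -17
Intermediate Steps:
h(L) = -3 - L
o(O) = -8 - O (o(O) = (-3 - 1*5) - O = (-3 - 5) - O = -8 - O)
o((1*V(2, 5))*2)² - 1*21 = (-8 - 1*(-5)*2)² - 1*21 = (-8 - (-5)*2)² - 21 = (-8 - 1*(-10))² - 21 = (-8 + 10)² - 21 = 2² - 21 = 4 - 21 = -17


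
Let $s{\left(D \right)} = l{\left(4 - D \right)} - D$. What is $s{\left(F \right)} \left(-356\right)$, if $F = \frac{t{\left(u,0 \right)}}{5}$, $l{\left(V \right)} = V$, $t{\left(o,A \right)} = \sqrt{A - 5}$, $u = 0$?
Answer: $-1424 + \frac{712 i \sqrt{5}}{5} \approx -1424.0 + 318.42 i$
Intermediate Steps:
$t{\left(o,A \right)} = \sqrt{-5 + A}$
$F = \frac{i \sqrt{5}}{5}$ ($F = \frac{\sqrt{-5 + 0}}{5} = \sqrt{-5} \cdot \frac{1}{5} = i \sqrt{5} \cdot \frac{1}{5} = \frac{i \sqrt{5}}{5} \approx 0.44721 i$)
$s{\left(D \right)} = 4 - 2 D$ ($s{\left(D \right)} = \left(4 - D\right) - D = 4 - 2 D$)
$s{\left(F \right)} \left(-356\right) = \left(4 - 2 \frac{i \sqrt{5}}{5}\right) \left(-356\right) = \left(4 - \frac{2 i \sqrt{5}}{5}\right) \left(-356\right) = -1424 + \frac{712 i \sqrt{5}}{5}$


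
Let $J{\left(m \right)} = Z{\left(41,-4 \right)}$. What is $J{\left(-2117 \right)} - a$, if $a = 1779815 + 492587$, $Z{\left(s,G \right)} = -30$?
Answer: $-2272432$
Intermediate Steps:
$J{\left(m \right)} = -30$
$a = 2272402$
$J{\left(-2117 \right)} - a = -30 - 2272402 = -2272432$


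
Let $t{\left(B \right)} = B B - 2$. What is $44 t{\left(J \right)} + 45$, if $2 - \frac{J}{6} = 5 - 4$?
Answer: $1541$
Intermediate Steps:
$J = 6$ ($J = 12 - 6 \left(5 - 4\right) = 12 - 6 = 6$)
$t{\left(B \right)} = -2 + B^{2}$ ($t{\left(B \right)} = B^{2} - 2 = -2 + B^{2}$)
$44 t{\left(J \right)} + 45 = 44 \left(-2 + 6^{2}\right) + 45 = 44 \left(-2 + 36\right) + 45 = 44 \cdot 34 + 45 = 1496 + 45 = 1541$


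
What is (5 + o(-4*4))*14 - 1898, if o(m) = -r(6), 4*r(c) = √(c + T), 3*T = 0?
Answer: -1828 - 7*√6/2 ≈ -1836.6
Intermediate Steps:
T = 0 (T = (⅓)*0 = 0)
r(c) = √c/4 (r(c) = √(c + 0)/4 = √c/4)
o(m) = -√6/4
(5 + o(-4*4))*14 - 1898 = (5 - √6/4)*14 - 1898 = (70 - 7*√6/2) - 1898 = -1828 - 7*√6/2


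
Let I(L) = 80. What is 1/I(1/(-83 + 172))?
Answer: 1/80 ≈ 0.012500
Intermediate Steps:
1/I(1/(-83 + 172)) = 1/80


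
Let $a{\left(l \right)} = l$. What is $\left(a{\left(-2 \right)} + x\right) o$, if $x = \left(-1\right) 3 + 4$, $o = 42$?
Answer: $-42$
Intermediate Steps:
$x = 1$ ($x = -3 + 4 = 1$)
$\left(a{\left(-2 \right)} + x\right) o = \left(-2 + 1\right) 42 = \left(-1\right) 42 = -42$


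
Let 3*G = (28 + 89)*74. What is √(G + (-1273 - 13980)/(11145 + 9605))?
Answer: √49691475010/4150 ≈ 53.715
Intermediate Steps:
G = 2886 (G = ((28 + 89)*74)/3 = (117*74)/3 = (⅓)*8658 = 2886)
√(G + (-1273 - 13980)/(11145 + 9605)) = √(2886 + (-1273 - 13980)/(11145 + 9605)) = √(2886 - 15253/20750) = √(59869247/20750) = √49691475010/4150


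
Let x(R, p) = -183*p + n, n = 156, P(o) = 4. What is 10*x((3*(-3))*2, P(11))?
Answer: -5760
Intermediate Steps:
x(R, p) = 156 - 183*p (x(R, p) = -183*p + 156 = 156 - 183*p)
10*x((3*(-3))*2, P(11)) = 10*(156 - 183*4) = 10*(156 - 732) = 10*(-576) = -5760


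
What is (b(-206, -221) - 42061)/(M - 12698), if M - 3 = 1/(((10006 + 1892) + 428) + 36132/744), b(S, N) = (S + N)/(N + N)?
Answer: 14263086034305/4305033997966 ≈ 3.3131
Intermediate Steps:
b(S, N) = (N + S)/(2*N) (b(S, N) = (N + S)/((2*N)) = (N + S)*(1/(2*N)) = (N + S)/(2*N))
M = 2301731/767223 (M = 3 + 1/(((10006 + 1892) + 428) + 36132/744) = 3 + 1/((11898 + 428) + 36132*(1/744)) = 3 + 1/(12326 + 3011/62) = 3 + 1/(767223/62) = 3 + 62/767223 = 2301731/767223 ≈ 3.0001)
(b(-206, -221) - 42061)/(M - 12698) = ((½)*(-221 - 206)/(-221) - 42061)/(2301731/767223 - 12698) = ((½)*(-1/221)*(-427) - 42061)/(-9739895923/767223) = (427/442 - 42061)*(-767223/9739895923) = -18590535/442*(-767223/9739895923) = 14263086034305/4305033997966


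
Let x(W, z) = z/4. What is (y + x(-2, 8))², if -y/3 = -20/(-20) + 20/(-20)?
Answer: 4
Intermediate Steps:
x(W, z) = z/4 (x(W, z) = z*(¼) = z/4)
y = 0 (y = -3*(-20/(-20) + 20/(-20)) = -3*(-20*(-1/20) + 20*(-1/20)) = -3*(1 - 1) = -3*0 = 0)
(y + x(-2, 8))² = (0 + (¼)*8)² = (0 + 2)² = 2² = 4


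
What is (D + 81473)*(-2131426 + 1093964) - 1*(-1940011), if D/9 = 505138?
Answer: -4801076519319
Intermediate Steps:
D = 4546242 (D = 9*505138 = 4546242)
(D + 81473)*(-2131426 + 1093964) - 1*(-1940011) = (4546242 + 81473)*(-2131426 + 1093964) - 1*(-1940011) = 4627715*(-1037462) + 1940011 = -4801078459330 + 1940011 = -4801076519319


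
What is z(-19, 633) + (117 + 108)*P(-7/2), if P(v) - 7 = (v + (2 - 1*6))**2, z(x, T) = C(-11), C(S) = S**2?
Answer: 57409/4 ≈ 14352.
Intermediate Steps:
z(x, T) = 121 (z(x, T) = (-11)**2 = 121)
P(v) = 7 + (-4 + v)**2 (P(v) = 7 + (v + (2 - 1*6))**2 = 7 + (v + (2 - 6))**2 = 7 + (v - 4)**2 = 7 + (-4 + v)**2)
z(-19, 633) + (117 + 108)*P(-7/2) = 121 + (117 + 108)*(7 + (-4 - 7/2)**2) = 121 + 225*(7 + (-4 - 7*1/2)**2) = 121 + 225*(7 + (-4 - 7/2)**2) = 121 + 225*(7 + (-15/2)**2) = 121 + 225*(7 + 225/4) = 121 + 225*(253/4) = 121 + 56925/4 = 57409/4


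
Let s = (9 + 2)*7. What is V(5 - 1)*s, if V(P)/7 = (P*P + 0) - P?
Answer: 6468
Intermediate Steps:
s = 77 (s = 11*7 = 77)
V(P) = -7*P + 7*P² (V(P) = 7*((P*P + 0) - P) = 7*((P² + 0) - P) = 7*(P² - P) = -7*P + 7*P²)
V(5 - 1)*s = (7*(5 - 1)*(-1 + (5 - 1)))*77 = (7*4*(-1 + 4))*77 = (7*4*3)*77 = 84*77 = 6468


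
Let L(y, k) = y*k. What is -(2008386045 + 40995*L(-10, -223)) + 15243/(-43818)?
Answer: -30669750301451/14606 ≈ -2.0998e+9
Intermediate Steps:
L(y, k) = k*y
-(2008386045 + 40995*L(-10, -223)) + 15243/(-43818) = -40995/(1/(48991 - 223*(-10))) + 15243/(-43818) = -40995/(1/(48991 + 2230)) + 15243*(-1/43818) = -40995/(1/51221) - 5081/14606 = -40995/1/51221 - 5081/14606 = -40995*51221 - 5081/14606 = -2099804895 - 5081/14606 = -30669750301451/14606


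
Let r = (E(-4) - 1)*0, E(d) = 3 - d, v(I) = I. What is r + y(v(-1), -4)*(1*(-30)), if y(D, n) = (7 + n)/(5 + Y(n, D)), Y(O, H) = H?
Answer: -45/2 ≈ -22.500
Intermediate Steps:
r = 0 (r = ((3 - 1*(-4)) - 1)*0 = ((3 + 4) - 1)*0 = (7 - 1)*0 = 6*0 = 0)
y(D, n) = (7 + n)/(5 + D)
r + y(v(-1), -4)*(1*(-30)) = 0 + ((7 - 4)/(5 - 1))*(1*(-30)) = 0 + (3/4)*(-30) = 0 + ((¼)*3)*(-30) = 0 + (¾)*(-30) = 0 - 45/2 = -45/2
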